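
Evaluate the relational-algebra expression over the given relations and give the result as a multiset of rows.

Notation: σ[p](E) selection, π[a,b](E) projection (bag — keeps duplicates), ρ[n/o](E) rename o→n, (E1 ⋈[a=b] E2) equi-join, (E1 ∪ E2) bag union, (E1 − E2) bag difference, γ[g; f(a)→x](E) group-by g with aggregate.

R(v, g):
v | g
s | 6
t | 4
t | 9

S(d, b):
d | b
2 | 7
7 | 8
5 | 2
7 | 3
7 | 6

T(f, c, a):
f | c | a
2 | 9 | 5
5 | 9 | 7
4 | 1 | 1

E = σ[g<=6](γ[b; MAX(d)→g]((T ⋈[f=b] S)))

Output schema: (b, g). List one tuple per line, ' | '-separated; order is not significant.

Subexpression sizes:
  T → 3
  S → 5
  (T ⋈[f=b] S) → 1
  γ[b; MAX(d)→g]((T ⋈[f=b] S)) → 1
  σ[g<=6](γ[b; MAX(d)→g]((T ⋈[f=b] S))) → 1

== RESULT ==
b | g
2 | 5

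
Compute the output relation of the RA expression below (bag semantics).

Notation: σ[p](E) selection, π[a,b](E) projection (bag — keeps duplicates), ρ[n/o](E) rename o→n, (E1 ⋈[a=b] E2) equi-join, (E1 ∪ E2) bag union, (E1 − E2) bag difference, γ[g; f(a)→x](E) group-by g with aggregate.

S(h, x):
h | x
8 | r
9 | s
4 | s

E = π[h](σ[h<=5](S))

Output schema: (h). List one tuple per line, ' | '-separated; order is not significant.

Per-node cardinality:
  S → 3
  σ[h<=5](S) → 1
  π[h](σ[h<=5](S)) → 1

== RESULT ==
h
4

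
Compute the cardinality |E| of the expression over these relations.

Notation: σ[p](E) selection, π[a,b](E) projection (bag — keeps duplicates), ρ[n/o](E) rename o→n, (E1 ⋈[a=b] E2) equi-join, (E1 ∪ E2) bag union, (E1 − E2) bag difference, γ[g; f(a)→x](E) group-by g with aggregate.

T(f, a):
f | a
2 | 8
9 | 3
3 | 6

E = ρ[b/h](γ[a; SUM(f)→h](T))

Subexpression sizes:
  T → 3
  γ[a; SUM(f)→h](T) → 3
  ρ[b/h](γ[a; SUM(f)→h](T)) → 3

|E| = 3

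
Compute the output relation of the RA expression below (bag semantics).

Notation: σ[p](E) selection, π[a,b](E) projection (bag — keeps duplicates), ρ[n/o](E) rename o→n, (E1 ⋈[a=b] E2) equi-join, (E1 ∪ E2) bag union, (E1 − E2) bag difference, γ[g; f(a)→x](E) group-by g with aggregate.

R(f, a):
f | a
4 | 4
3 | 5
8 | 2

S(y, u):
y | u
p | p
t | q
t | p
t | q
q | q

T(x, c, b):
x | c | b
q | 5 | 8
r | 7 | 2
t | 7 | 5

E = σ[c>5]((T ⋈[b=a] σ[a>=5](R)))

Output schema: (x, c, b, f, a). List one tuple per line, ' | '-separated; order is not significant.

Subexpression sizes:
  T → 3
  R → 3
  σ[a>=5](R) → 1
  (T ⋈[b=a] σ[a>=5](R)) → 1
  σ[c>5]((T ⋈[b=a] σ[a>=5](R))) → 1

== RESULT ==
x | c | b | f | a
t | 7 | 5 | 3 | 5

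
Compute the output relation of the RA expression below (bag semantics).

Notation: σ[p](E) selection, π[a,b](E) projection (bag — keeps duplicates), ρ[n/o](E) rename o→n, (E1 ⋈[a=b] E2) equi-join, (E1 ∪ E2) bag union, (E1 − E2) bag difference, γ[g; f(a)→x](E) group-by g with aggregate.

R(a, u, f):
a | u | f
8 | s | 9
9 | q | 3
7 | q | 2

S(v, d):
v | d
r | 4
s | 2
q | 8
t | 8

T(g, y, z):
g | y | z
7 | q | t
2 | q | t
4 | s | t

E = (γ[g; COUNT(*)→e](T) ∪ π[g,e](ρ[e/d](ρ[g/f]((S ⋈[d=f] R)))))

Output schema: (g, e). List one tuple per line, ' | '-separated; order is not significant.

Per-node cardinality:
  T → 3
  γ[g; COUNT(*)→e](T) → 3
  S → 4
  R → 3
  (S ⋈[d=f] R) → 1
  ρ[g/f]((S ⋈[d=f] R)) → 1
  ρ[e/d](ρ[g/f]((S ⋈[d=f] R))) → 1
  π[g,e](ρ[e/d](ρ[g/f]((S ⋈[d=f] R)))) → 1
  (γ[g; COUNT(*)→e](T) ∪ π[g,e](ρ[e/d](ρ[g/f]((S ⋈[d=f] R))))) → 4

== RESULT ==
g | e
2 | 1
2 | 2
4 | 1
7 | 1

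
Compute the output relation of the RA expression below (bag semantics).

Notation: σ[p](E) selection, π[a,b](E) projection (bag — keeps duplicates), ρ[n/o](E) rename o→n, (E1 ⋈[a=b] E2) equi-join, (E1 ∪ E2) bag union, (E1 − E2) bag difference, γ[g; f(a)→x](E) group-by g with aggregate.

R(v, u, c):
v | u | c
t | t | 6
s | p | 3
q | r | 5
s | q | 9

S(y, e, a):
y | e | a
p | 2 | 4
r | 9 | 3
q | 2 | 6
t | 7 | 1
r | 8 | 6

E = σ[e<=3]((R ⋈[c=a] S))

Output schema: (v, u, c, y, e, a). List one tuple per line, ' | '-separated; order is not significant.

Row counts bottom-up:
  R → 4
  S → 5
  (R ⋈[c=a] S) → 3
  σ[e<=3]((R ⋈[c=a] S)) → 1

== RESULT ==
v | u | c | y | e | a
t | t | 6 | q | 2 | 6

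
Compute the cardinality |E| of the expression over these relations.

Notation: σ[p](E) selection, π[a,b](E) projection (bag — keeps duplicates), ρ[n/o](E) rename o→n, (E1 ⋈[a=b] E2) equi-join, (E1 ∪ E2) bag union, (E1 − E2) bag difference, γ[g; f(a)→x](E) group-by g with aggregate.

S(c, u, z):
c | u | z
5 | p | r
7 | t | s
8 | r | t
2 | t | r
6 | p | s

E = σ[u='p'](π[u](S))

Row counts bottom-up:
  S → 5
  π[u](S) → 5
  σ[u='p'](π[u](S)) → 2

|E| = 2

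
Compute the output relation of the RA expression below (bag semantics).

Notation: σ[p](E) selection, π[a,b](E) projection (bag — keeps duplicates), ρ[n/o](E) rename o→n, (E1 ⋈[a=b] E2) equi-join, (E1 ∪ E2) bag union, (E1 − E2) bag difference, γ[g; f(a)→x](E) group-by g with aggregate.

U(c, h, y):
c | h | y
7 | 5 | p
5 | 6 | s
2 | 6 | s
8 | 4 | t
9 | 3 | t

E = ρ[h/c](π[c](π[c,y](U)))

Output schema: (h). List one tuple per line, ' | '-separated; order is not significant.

Subexpression sizes:
  U → 5
  π[c,y](U) → 5
  π[c](π[c,y](U)) → 5
  ρ[h/c](π[c](π[c,y](U))) → 5

== RESULT ==
h
2
5
7
8
9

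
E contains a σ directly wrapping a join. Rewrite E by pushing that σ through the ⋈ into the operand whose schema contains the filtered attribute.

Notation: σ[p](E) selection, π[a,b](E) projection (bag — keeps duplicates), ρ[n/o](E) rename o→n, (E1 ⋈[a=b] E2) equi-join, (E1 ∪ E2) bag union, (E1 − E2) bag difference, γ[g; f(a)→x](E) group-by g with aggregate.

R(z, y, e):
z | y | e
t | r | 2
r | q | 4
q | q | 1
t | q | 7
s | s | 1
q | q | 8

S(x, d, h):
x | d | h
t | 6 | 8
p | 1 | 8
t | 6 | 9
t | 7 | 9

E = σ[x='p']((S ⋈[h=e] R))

σ filters on x, owned by the left side.
E' = (σ[x='p'](S) ⋈[h=e] R)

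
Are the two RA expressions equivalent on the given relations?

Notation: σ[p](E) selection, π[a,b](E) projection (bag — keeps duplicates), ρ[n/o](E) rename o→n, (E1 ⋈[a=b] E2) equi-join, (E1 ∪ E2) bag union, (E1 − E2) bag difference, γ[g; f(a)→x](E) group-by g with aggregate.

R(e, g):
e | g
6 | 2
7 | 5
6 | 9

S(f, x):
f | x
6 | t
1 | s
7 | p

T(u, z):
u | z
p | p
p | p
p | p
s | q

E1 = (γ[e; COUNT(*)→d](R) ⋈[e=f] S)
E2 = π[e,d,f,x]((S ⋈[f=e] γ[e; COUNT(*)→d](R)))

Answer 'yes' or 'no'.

E1 per-node cardinality:
  R → 3
  γ[e; COUNT(*)→d](R) → 2
  S → 3
  (γ[e; COUNT(*)→d](R) ⋈[e=f] S) → 2
E2 per-node cardinality:
  S → 3
  R → 3
  γ[e; COUNT(*)→d](R) → 2
  (S ⋈[f=e] γ[e; COUNT(*)→d](R)) → 2
  π[e,d,f,x]((S ⋈[f=e] γ[e; COUNT(*)→d](R))) → 2

E1 and E2 produce the same multiset:
e | d | f | x
6 | 2 | 6 | t
7 | 1 | 7 | p

yes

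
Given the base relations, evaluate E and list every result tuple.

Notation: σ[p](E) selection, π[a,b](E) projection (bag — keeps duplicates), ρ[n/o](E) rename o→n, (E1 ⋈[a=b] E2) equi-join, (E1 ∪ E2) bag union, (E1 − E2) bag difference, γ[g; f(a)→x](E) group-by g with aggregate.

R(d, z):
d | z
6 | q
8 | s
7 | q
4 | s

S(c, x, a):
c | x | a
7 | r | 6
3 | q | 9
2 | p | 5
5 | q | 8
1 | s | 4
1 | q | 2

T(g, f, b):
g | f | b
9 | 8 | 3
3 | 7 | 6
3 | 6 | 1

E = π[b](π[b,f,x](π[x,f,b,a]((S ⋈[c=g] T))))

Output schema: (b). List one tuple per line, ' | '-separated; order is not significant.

Stepwise |·|:
  S → 6
  T → 3
  (S ⋈[c=g] T) → 2
  π[x,f,b,a]((S ⋈[c=g] T)) → 2
  π[b,f,x](π[x,f,b,a]((S ⋈[c=g] T))) → 2
  π[b](π[b,f,x](π[x,f,b,a]((S ⋈[c=g] T)))) → 2

== RESULT ==
b
1
6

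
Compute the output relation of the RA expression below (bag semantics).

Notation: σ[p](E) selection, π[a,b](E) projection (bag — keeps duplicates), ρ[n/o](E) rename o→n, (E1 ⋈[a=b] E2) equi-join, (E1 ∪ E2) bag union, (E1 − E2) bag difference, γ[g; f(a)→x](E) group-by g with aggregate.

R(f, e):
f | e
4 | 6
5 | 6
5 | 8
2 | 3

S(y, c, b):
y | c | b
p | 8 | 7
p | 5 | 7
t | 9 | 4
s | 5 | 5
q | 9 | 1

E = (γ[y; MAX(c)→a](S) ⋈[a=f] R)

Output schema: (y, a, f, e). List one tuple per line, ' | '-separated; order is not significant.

Subexpression sizes:
  S → 5
  γ[y; MAX(c)→a](S) → 4
  R → 4
  (γ[y; MAX(c)→a](S) ⋈[a=f] R) → 2

== RESULT ==
y | a | f | e
s | 5 | 5 | 6
s | 5 | 5 | 8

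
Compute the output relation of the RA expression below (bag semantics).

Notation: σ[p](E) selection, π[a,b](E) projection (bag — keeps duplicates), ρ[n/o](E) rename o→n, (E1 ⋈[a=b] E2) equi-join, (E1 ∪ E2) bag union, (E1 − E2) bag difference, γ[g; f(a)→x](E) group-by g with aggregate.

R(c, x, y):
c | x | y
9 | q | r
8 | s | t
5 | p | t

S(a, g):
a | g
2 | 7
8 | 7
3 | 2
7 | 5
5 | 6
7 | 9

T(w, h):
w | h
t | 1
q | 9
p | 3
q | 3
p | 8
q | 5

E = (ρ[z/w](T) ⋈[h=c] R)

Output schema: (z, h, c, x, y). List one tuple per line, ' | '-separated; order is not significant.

Row counts bottom-up:
  T → 6
  ρ[z/w](T) → 6
  R → 3
  (ρ[z/w](T) ⋈[h=c] R) → 3

== RESULT ==
z | h | c | x | y
p | 8 | 8 | s | t
q | 5 | 5 | p | t
q | 9 | 9 | q | r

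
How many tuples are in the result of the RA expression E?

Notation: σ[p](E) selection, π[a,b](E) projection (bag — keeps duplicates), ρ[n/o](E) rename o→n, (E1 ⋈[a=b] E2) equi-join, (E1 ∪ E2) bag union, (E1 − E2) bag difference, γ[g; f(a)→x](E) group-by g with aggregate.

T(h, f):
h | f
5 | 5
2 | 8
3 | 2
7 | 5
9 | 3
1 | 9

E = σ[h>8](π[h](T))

Row counts bottom-up:
  T → 6
  π[h](T) → 6
  σ[h>8](π[h](T)) → 1

|E| = 1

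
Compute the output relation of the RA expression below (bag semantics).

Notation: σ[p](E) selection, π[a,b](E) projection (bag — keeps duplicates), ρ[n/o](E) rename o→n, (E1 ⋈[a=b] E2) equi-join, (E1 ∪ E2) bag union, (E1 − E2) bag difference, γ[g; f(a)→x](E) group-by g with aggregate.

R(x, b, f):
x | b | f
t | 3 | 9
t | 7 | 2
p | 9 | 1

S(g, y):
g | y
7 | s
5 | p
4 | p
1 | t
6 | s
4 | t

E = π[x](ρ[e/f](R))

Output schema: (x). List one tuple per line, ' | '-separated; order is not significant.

Stepwise |·|:
  R → 3
  ρ[e/f](R) → 3
  π[x](ρ[e/f](R)) → 3

== RESULT ==
x
p
t
t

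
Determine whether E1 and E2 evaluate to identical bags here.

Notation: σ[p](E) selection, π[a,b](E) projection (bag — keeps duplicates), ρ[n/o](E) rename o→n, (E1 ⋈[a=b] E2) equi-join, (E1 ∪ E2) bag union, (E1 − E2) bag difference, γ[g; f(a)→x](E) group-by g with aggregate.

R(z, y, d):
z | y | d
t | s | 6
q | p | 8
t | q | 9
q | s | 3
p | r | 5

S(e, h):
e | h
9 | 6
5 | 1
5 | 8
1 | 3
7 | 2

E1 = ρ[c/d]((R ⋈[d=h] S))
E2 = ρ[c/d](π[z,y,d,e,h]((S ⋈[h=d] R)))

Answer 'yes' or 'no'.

E1 subexpression sizes:
  R → 5
  S → 5
  (R ⋈[d=h] S) → 3
  ρ[c/d]((R ⋈[d=h] S)) → 3
E2 subexpression sizes:
  S → 5
  R → 5
  (S ⋈[h=d] R) → 3
  π[z,y,d,e,h]((S ⋈[h=d] R)) → 3
  ρ[c/d](π[z,y,d,e,h]((S ⋈[h=d] R))) → 3

E1 and E2 produce the same multiset:
z | y | c | e | h
q | p | 8 | 5 | 8
q | s | 3 | 1 | 3
t | s | 6 | 9 | 6

yes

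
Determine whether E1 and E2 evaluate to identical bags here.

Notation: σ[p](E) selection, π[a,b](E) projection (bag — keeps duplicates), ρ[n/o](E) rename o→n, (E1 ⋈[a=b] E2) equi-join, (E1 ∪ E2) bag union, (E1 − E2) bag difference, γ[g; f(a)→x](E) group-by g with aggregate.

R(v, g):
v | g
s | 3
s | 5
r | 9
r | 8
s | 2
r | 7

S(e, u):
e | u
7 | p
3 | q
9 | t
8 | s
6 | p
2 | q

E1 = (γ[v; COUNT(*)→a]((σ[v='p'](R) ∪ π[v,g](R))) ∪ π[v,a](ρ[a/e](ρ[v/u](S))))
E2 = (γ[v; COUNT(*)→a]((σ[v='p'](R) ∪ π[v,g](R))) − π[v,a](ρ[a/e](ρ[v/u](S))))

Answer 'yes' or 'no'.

E1 row counts bottom-up:
  R → 6
  σ[v='p'](R) → 0
  R → 6
  π[v,g](R) → 6
  (σ[v='p'](R) ∪ π[v,g](R)) → 6
  γ[v; COUNT(*)→a]((σ[v='p'](R) ∪ π[v,g](R))) → 2
  S → 6
  ρ[v/u](S) → 6
  ρ[a/e](ρ[v/u](S)) → 6
  π[v,a](ρ[a/e](ρ[v/u](S))) → 6
  (γ[v; COUNT(*)→a]((σ[v='p'](R) ∪ π[v,g](R))) ∪ π[v,a](ρ[a/e](ρ[v/u](S)))) → 8
E2 row counts bottom-up:
  R → 6
  σ[v='p'](R) → 0
  R → 6
  π[v,g](R) → 6
  (σ[v='p'](R) ∪ π[v,g](R)) → 6
  γ[v; COUNT(*)→a]((σ[v='p'](R) ∪ π[v,g](R))) → 2
  S → 6
  ρ[v/u](S) → 6
  ρ[a/e](ρ[v/u](S)) → 6
  π[v,a](ρ[a/e](ρ[v/u](S))) → 6
  (γ[v; COUNT(*)→a]((σ[v='p'](R) ∪ π[v,g](R))) − π[v,a](ρ[a/e](ρ[v/u](S)))) → 2

E1 result:
v | a
p | 6
p | 7
q | 2
q | 3
r | 3
s | 3
s | 8
t | 9
E2 result:
v | a
r | 3
s | 3
Witness: ('p', 6) appears 1× in E1 but 0× in E2.

no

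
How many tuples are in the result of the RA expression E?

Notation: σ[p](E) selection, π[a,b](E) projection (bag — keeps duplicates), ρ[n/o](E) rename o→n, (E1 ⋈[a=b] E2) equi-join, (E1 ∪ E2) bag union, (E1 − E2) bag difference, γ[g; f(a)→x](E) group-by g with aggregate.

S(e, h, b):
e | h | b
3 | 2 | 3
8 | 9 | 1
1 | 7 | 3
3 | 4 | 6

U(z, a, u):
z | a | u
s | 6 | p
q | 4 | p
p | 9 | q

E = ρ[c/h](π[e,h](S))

Row counts bottom-up:
  S → 4
  π[e,h](S) → 4
  ρ[c/h](π[e,h](S)) → 4

|E| = 4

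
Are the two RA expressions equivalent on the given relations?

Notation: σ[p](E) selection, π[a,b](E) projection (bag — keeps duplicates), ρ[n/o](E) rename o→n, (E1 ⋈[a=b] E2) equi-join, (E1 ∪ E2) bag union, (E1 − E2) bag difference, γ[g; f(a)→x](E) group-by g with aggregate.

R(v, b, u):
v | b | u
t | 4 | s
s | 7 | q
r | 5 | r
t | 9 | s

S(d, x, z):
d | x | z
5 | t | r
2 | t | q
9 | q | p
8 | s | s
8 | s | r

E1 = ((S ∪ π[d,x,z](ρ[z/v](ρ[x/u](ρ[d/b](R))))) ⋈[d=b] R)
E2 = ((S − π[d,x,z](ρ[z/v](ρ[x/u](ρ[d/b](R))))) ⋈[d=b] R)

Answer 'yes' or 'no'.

E1 row counts bottom-up:
  S → 5
  R → 4
  ρ[d/b](R) → 4
  ρ[x/u](ρ[d/b](R)) → 4
  ρ[z/v](ρ[x/u](ρ[d/b](R))) → 4
  π[d,x,z](ρ[z/v](ρ[x/u](ρ[d/b](R)))) → 4
  (S ∪ π[d,x,z](ρ[z/v](ρ[x/u](ρ[d/b](R))))) → 9
  R → 4
  ((S ∪ π[d,x,z](ρ[z/v](ρ[x/u](ρ[d/b](R))))) ⋈[d=b] R) → 6
E2 row counts bottom-up:
  S → 5
  R → 4
  ρ[d/b](R) → 4
  ρ[x/u](ρ[d/b](R)) → 4
  ρ[z/v](ρ[x/u](ρ[d/b](R))) → 4
  π[d,x,z](ρ[z/v](ρ[x/u](ρ[d/b](R)))) → 4
  (S − π[d,x,z](ρ[z/v](ρ[x/u](ρ[d/b](R))))) → 5
  R → 4
  ((S − π[d,x,z](ρ[z/v](ρ[x/u](ρ[d/b](R))))) ⋈[d=b] R) → 2

E1 result:
d | x | z | v | b | u
4 | s | t | t | 4 | s
5 | r | r | r | 5 | r
5 | t | r | r | 5 | r
7 | q | s | s | 7 | q
9 | q | p | t | 9 | s
9 | s | t | t | 9 | s
E2 result:
d | x | z | v | b | u
5 | t | r | r | 5 | r
9 | q | p | t | 9 | s
Witness: (4, 's', 't', 't', 4, 's') appears 1× in E1 but 0× in E2.

no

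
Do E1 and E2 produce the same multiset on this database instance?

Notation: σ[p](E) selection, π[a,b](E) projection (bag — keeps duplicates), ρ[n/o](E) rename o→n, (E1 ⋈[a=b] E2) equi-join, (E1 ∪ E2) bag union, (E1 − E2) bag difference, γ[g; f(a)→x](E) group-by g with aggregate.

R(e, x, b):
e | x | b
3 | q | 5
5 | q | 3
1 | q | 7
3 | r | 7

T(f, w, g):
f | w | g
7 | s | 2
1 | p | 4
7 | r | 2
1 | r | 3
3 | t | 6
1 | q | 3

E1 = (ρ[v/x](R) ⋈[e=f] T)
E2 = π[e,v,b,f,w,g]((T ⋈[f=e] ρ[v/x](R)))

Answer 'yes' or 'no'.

E1 subexpression sizes:
  R → 4
  ρ[v/x](R) → 4
  T → 6
  (ρ[v/x](R) ⋈[e=f] T) → 5
E2 subexpression sizes:
  T → 6
  R → 4
  ρ[v/x](R) → 4
  (T ⋈[f=e] ρ[v/x](R)) → 5
  π[e,v,b,f,w,g]((T ⋈[f=e] ρ[v/x](R))) → 5

E1 and E2 produce the same multiset:
e | v | b | f | w | g
1 | q | 7 | 1 | p | 4
1 | q | 7 | 1 | q | 3
1 | q | 7 | 1 | r | 3
3 | q | 5 | 3 | t | 6
3 | r | 7 | 3 | t | 6

yes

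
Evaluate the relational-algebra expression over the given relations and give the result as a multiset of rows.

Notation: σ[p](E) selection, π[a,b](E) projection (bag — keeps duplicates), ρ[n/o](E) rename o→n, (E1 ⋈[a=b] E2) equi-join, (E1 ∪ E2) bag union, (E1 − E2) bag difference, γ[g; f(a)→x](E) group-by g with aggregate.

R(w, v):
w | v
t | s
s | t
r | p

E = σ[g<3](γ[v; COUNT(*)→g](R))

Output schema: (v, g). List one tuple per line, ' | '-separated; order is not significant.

Subexpression sizes:
  R → 3
  γ[v; COUNT(*)→g](R) → 3
  σ[g<3](γ[v; COUNT(*)→g](R)) → 3

== RESULT ==
v | g
p | 1
s | 1
t | 1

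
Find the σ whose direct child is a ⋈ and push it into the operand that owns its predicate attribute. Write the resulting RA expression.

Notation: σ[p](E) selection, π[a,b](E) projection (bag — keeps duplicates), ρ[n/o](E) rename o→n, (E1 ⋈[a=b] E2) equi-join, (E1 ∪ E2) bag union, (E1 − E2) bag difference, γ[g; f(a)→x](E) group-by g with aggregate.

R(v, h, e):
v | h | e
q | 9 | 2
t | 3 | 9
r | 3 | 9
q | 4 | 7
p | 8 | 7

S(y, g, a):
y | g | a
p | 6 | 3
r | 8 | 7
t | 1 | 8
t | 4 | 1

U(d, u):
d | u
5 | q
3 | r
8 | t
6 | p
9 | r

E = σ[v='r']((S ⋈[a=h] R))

σ filters on v, owned by the right side.
E' = (S ⋈[a=h] σ[v='r'](R))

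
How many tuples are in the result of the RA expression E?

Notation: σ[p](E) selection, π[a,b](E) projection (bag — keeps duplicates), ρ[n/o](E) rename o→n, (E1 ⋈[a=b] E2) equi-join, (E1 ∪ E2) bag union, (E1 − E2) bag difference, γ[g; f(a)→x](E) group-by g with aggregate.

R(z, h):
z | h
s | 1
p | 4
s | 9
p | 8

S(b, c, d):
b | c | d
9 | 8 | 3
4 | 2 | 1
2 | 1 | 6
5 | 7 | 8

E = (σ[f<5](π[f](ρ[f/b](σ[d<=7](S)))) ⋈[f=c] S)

Row counts bottom-up:
  S → 4
  σ[d<=7](S) → 3
  ρ[f/b](σ[d<=7](S)) → 3
  π[f](ρ[f/b](σ[d<=7](S))) → 3
  σ[f<5](π[f](ρ[f/b](σ[d<=7](S)))) → 2
  S → 4
  (σ[f<5](π[f](ρ[f/b](σ[d<=7](S)))) ⋈[f=c] S) → 1

|E| = 1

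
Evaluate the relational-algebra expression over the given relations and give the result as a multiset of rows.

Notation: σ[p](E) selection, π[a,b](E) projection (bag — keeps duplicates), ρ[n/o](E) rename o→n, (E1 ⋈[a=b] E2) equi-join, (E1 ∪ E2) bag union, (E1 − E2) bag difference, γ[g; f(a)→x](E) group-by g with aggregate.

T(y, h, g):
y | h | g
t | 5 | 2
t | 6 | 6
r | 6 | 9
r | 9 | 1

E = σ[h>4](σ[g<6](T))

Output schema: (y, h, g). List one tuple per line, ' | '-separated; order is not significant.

Subexpression sizes:
  T → 4
  σ[g<6](T) → 2
  σ[h>4](σ[g<6](T)) → 2

== RESULT ==
y | h | g
r | 9 | 1
t | 5 | 2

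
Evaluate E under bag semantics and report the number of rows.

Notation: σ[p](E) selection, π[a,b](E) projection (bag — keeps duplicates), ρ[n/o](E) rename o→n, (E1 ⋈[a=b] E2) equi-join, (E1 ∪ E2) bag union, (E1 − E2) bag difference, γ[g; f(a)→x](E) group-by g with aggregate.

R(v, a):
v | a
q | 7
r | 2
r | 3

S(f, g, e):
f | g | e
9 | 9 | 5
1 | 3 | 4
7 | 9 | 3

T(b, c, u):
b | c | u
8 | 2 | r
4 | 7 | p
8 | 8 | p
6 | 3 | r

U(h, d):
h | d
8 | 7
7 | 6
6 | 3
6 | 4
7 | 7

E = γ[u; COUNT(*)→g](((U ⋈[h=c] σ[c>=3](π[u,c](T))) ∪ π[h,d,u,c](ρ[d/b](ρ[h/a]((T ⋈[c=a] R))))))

Row counts bottom-up:
  U → 5
  T → 4
  π[u,c](T) → 4
  σ[c>=3](π[u,c](T)) → 3
  (U ⋈[h=c] σ[c>=3](π[u,c](T))) → 3
  T → 4
  R → 3
  (T ⋈[c=a] R) → 3
  ρ[h/a]((T ⋈[c=a] R)) → 3
  ρ[d/b](ρ[h/a]((T ⋈[c=a] R))) → 3
  π[h,d,u,c](ρ[d/b](ρ[h/a]((T ⋈[c=a] R)))) → 3
  ((U ⋈[h=c] σ[c>=3](π[u,c](T))) ∪ π[h,d,u,c](ρ[d/b](ρ[h/a]((T ⋈[c=a] R))))) → 6
  γ[u; COUNT(*)→g](((U ⋈[h=c] σ[c>=3](π[u,c](T))) ∪ π[h,d,u,c](ρ[d/b](ρ[h/a]((T ⋈[c=a] R)))))) → 2

|E| = 2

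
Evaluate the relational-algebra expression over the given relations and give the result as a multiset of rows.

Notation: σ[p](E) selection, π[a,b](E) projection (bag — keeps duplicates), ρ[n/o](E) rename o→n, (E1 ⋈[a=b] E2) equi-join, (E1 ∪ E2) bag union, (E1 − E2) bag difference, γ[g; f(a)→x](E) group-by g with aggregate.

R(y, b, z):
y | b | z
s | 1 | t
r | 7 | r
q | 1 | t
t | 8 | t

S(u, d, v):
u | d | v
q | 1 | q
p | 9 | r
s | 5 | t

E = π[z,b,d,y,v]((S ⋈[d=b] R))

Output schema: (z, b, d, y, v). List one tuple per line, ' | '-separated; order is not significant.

Subexpression sizes:
  S → 3
  R → 4
  (S ⋈[d=b] R) → 2
  π[z,b,d,y,v]((S ⋈[d=b] R)) → 2

== RESULT ==
z | b | d | y | v
t | 1 | 1 | q | q
t | 1 | 1 | s | q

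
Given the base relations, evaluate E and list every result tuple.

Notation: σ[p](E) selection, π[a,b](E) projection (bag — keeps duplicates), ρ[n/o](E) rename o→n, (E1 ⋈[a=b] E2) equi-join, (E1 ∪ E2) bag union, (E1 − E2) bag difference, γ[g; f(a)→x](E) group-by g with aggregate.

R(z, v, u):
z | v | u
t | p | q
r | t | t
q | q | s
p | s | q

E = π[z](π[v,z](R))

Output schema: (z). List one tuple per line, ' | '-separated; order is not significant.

Row counts bottom-up:
  R → 4
  π[v,z](R) → 4
  π[z](π[v,z](R)) → 4

== RESULT ==
z
p
q
r
t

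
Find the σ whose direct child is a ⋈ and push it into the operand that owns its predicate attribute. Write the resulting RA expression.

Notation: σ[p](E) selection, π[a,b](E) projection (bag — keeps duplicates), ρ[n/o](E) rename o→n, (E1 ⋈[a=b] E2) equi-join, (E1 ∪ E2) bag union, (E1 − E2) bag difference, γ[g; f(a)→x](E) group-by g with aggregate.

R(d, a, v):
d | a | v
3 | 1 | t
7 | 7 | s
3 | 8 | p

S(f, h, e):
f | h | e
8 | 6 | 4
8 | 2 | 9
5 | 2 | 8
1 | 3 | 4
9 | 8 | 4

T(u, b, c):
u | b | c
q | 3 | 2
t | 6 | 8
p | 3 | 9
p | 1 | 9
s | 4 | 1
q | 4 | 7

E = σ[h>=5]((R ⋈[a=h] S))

σ filters on h, owned by the right side.
E' = (R ⋈[a=h] σ[h>=5](S))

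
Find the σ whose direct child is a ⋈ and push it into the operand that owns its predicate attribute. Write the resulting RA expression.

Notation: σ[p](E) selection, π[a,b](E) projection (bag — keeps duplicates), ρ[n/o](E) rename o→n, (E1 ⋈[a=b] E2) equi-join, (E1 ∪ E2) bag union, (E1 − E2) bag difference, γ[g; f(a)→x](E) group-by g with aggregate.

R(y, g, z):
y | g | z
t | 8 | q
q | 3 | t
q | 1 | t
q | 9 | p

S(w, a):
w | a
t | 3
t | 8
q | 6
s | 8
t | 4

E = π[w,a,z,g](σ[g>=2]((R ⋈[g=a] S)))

σ filters on g, owned by the left side.
E' = π[w,a,z,g]((σ[g>=2](R) ⋈[g=a] S))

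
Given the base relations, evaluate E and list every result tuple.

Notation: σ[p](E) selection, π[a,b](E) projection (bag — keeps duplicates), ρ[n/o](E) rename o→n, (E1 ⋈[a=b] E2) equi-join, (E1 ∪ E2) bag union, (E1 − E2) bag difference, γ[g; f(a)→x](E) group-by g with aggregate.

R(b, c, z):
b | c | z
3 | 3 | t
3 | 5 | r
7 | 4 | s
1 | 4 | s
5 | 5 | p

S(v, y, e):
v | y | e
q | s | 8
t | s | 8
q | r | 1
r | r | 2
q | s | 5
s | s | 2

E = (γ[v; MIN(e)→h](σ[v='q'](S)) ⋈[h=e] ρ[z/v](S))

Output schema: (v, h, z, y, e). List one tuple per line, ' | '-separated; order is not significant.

Per-node cardinality:
  S → 6
  σ[v='q'](S) → 3
  γ[v; MIN(e)→h](σ[v='q'](S)) → 1
  S → 6
  ρ[z/v](S) → 6
  (γ[v; MIN(e)→h](σ[v='q'](S)) ⋈[h=e] ρ[z/v](S)) → 1

== RESULT ==
v | h | z | y | e
q | 1 | q | r | 1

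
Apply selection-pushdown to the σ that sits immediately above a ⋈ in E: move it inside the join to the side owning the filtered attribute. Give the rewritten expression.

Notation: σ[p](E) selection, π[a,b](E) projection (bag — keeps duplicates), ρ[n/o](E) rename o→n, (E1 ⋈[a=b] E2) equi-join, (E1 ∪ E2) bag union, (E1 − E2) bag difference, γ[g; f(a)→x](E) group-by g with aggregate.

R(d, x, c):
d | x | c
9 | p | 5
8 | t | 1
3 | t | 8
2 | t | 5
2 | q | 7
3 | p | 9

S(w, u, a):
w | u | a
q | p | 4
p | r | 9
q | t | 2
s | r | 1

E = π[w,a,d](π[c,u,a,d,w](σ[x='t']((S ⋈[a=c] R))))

σ filters on x, owned by the right side.
E' = π[w,a,d](π[c,u,a,d,w]((S ⋈[a=c] σ[x='t'](R))))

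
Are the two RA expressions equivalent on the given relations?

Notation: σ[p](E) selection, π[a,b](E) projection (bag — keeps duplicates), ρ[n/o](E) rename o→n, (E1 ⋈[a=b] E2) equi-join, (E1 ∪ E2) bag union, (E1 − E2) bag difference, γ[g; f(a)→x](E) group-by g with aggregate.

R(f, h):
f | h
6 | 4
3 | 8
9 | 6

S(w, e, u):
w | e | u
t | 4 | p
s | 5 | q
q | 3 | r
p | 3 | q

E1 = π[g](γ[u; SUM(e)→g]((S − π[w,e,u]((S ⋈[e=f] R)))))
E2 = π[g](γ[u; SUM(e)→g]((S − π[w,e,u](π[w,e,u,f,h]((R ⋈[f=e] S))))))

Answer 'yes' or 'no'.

E1 row counts bottom-up:
  S → 4
  S → 4
  R → 3
  (S ⋈[e=f] R) → 2
  π[w,e,u]((S ⋈[e=f] R)) → 2
  (S − π[w,e,u]((S ⋈[e=f] R))) → 2
  γ[u; SUM(e)→g]((S − π[w,e,u]((S ⋈[e=f] R)))) → 2
  π[g](γ[u; SUM(e)→g]((S − π[w,e,u]((S ⋈[e=f] R))))) → 2
E2 row counts bottom-up:
  S → 4
  R → 3
  S → 4
  (R ⋈[f=e] S) → 2
  π[w,e,u,f,h]((R ⋈[f=e] S)) → 2
  π[w,e,u](π[w,e,u,f,h]((R ⋈[f=e] S))) → 2
  (S − π[w,e,u](π[w,e,u,f,h]((R ⋈[f=e] S)))) → 2
  γ[u; SUM(e)→g]((S − π[w,e,u](π[w,e,u,f,h]((R ⋈[f=e] S))))) → 2
  π[g](γ[u; SUM(e)→g]((S − π[w,e,u](π[w,e,u,f,h]((R ⋈[f=e] S)))))) → 2

E1 and E2 produce the same multiset:
g
4
5

yes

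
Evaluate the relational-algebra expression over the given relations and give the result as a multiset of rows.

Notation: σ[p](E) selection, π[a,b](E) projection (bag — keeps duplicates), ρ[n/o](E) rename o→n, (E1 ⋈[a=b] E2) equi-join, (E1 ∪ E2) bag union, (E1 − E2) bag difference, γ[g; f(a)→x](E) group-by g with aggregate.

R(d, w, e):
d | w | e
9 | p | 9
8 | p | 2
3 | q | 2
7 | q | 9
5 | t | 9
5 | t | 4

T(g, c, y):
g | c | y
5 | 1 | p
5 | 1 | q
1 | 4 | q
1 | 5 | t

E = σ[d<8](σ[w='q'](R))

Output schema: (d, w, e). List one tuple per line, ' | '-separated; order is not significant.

Subexpression sizes:
  R → 6
  σ[w='q'](R) → 2
  σ[d<8](σ[w='q'](R)) → 2

== RESULT ==
d | w | e
3 | q | 2
7 | q | 9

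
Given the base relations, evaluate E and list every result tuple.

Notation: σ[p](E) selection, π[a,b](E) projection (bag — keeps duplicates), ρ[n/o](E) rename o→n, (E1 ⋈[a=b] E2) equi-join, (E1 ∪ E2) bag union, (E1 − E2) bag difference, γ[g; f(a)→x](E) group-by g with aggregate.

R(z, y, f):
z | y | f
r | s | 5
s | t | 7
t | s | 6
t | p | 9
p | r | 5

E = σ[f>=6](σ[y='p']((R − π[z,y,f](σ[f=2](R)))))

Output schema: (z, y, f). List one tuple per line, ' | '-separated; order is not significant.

Per-node cardinality:
  R → 5
  R → 5
  σ[f=2](R) → 0
  π[z,y,f](σ[f=2](R)) → 0
  (R − π[z,y,f](σ[f=2](R))) → 5
  σ[y='p']((R − π[z,y,f](σ[f=2](R)))) → 1
  σ[f>=6](σ[y='p']((R − π[z,y,f](σ[f=2](R))))) → 1

== RESULT ==
z | y | f
t | p | 9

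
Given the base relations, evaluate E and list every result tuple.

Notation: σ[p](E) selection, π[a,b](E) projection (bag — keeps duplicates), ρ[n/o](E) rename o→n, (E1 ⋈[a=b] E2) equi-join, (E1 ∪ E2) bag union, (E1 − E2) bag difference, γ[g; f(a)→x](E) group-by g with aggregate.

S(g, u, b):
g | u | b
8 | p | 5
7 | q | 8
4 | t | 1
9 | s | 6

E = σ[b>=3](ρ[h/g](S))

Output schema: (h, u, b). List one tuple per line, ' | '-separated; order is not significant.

Per-node cardinality:
  S → 4
  ρ[h/g](S) → 4
  σ[b>=3](ρ[h/g](S)) → 3

== RESULT ==
h | u | b
7 | q | 8
8 | p | 5
9 | s | 6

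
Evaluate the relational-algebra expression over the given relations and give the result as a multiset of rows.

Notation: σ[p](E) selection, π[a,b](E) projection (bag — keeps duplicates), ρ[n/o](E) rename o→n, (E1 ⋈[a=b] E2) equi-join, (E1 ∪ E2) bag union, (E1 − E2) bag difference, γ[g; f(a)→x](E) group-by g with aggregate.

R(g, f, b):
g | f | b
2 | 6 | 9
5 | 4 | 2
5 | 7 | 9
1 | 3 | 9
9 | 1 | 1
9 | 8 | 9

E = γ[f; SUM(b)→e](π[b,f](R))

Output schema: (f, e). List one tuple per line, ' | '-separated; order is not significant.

Row counts bottom-up:
  R → 6
  π[b,f](R) → 6
  γ[f; SUM(b)→e](π[b,f](R)) → 6

== RESULT ==
f | e
1 | 1
3 | 9
4 | 2
6 | 9
7 | 9
8 | 9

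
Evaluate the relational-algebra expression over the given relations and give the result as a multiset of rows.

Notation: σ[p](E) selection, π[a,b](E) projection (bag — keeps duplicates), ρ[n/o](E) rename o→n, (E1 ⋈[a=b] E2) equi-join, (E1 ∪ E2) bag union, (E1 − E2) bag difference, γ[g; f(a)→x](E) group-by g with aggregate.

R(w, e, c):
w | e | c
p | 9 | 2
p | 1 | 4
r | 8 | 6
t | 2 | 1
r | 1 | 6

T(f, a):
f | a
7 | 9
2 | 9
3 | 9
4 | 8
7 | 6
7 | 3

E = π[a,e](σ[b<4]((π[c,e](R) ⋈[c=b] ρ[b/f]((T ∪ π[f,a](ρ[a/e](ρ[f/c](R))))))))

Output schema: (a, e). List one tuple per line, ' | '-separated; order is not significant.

Stepwise |·|:
  R → 5
  π[c,e](R) → 5
  T → 6
  R → 5
  ρ[f/c](R) → 5
  ρ[a/e](ρ[f/c](R)) → 5
  π[f,a](ρ[a/e](ρ[f/c](R))) → 5
  (T ∪ π[f,a](ρ[a/e](ρ[f/c](R)))) → 11
  ρ[b/f]((T ∪ π[f,a](ρ[a/e](ρ[f/c](R))))) → 11
  (π[c,e](R) ⋈[c=b] ρ[b/f]((T ∪ π[f,a](ρ[a/e](ρ[f/c](R)))))) → 9
  σ[b<4]((π[c,e](R) ⋈[c=b] ρ[b/f]((T ∪ π[f,a](ρ[a/e](ρ[f/c](R))))))) → 3
  π[a,e](σ[b<4]((π[c,e](R) ⋈[c=b] ρ[b/f]((T ∪ π[f,a](ρ[a/e](ρ[f/c](R)))))))) → 3

== RESULT ==
a | e
2 | 2
9 | 9
9 | 9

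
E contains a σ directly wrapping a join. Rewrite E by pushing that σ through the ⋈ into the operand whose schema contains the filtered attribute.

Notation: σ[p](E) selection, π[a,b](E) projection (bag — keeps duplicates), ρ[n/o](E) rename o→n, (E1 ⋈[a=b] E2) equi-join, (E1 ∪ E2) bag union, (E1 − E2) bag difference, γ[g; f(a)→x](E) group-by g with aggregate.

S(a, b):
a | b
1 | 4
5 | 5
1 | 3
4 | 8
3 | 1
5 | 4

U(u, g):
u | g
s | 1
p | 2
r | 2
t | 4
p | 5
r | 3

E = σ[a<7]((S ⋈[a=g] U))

σ filters on a, owned by the left side.
E' = (σ[a<7](S) ⋈[a=g] U)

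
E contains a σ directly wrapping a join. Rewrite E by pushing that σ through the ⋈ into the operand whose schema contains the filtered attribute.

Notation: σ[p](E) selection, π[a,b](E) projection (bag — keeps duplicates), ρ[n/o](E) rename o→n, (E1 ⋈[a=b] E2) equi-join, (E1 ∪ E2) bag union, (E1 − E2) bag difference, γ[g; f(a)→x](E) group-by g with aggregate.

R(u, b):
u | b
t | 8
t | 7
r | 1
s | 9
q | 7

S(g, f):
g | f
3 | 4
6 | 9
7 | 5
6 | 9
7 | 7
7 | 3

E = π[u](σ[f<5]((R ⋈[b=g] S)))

σ filters on f, owned by the right side.
E' = π[u]((R ⋈[b=g] σ[f<5](S)))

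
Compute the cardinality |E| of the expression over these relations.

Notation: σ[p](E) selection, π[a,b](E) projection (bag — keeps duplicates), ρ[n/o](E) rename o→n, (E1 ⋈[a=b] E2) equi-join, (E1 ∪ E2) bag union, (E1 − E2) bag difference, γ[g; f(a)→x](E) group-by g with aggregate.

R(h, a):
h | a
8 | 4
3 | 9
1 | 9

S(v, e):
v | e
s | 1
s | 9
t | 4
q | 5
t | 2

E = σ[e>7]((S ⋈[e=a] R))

Subexpression sizes:
  S → 5
  R → 3
  (S ⋈[e=a] R) → 3
  σ[e>7]((S ⋈[e=a] R)) → 2

|E| = 2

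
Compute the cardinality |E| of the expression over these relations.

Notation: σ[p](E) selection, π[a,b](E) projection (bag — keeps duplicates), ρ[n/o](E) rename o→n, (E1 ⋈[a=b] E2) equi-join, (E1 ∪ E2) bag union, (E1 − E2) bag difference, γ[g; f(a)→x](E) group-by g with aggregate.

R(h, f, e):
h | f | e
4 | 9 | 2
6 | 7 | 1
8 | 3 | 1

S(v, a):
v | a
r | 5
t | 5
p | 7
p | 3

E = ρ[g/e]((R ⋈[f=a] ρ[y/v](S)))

Subexpression sizes:
  R → 3
  S → 4
  ρ[y/v](S) → 4
  (R ⋈[f=a] ρ[y/v](S)) → 2
  ρ[g/e]((R ⋈[f=a] ρ[y/v](S))) → 2

|E| = 2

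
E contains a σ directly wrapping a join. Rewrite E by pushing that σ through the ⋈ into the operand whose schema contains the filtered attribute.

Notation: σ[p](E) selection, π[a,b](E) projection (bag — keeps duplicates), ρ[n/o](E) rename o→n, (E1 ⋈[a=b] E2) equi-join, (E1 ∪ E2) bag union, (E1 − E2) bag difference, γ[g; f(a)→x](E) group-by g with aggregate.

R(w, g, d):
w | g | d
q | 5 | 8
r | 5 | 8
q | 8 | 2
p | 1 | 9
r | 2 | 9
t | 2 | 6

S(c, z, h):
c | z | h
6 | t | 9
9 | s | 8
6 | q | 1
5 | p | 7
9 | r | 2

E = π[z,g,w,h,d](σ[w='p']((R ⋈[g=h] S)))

σ filters on w, owned by the left side.
E' = π[z,g,w,h,d]((σ[w='p'](R) ⋈[g=h] S))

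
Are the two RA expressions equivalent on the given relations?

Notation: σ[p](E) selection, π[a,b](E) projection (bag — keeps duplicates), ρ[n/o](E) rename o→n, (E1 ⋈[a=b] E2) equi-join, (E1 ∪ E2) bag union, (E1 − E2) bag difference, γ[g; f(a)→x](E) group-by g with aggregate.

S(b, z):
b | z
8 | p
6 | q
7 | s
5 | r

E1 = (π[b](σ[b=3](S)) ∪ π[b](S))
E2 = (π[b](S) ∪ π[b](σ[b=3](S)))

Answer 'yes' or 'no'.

E1 row counts bottom-up:
  S → 4
  σ[b=3](S) → 0
  π[b](σ[b=3](S)) → 0
  S → 4
  π[b](S) → 4
  (π[b](σ[b=3](S)) ∪ π[b](S)) → 4
E2 row counts bottom-up:
  S → 4
  π[b](S) → 4
  S → 4
  σ[b=3](S) → 0
  π[b](σ[b=3](S)) → 0
  (π[b](S) ∪ π[b](σ[b=3](S))) → 4

E1 and E2 produce the same multiset:
b
5
6
7
8

yes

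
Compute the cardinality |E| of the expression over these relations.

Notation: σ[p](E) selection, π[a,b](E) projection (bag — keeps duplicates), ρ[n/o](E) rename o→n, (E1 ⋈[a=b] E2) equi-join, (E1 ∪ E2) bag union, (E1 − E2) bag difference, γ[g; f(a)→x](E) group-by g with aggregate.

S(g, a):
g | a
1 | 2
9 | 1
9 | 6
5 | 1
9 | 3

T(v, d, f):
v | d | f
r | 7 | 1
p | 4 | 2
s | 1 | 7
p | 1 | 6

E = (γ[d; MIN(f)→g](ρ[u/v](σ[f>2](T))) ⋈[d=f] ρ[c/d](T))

Subexpression sizes:
  T → 4
  σ[f>2](T) → 2
  ρ[u/v](σ[f>2](T)) → 2
  γ[d; MIN(f)→g](ρ[u/v](σ[f>2](T))) → 1
  T → 4
  ρ[c/d](T) → 4
  (γ[d; MIN(f)→g](ρ[u/v](σ[f>2](T))) ⋈[d=f] ρ[c/d](T)) → 1

|E| = 1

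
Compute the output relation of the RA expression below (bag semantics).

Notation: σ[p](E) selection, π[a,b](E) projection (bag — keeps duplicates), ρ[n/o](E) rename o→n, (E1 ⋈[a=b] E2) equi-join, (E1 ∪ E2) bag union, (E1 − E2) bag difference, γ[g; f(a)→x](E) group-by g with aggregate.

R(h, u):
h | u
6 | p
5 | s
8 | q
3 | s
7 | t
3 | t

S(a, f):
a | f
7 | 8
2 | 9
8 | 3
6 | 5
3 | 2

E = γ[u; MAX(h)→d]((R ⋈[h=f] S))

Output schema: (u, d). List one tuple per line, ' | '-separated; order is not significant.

Per-node cardinality:
  R → 6
  S → 5
  (R ⋈[h=f] S) → 4
  γ[u; MAX(h)→d]((R ⋈[h=f] S)) → 3

== RESULT ==
u | d
q | 8
s | 5
t | 3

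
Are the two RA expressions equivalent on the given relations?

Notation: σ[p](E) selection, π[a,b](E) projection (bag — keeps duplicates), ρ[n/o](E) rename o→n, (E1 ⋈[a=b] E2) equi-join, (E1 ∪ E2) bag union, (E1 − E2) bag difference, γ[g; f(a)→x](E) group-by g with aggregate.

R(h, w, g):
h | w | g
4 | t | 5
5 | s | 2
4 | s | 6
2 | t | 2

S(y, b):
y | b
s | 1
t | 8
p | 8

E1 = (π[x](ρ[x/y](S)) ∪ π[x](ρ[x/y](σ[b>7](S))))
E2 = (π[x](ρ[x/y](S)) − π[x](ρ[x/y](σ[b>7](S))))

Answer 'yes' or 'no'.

E1 stepwise |·|:
  S → 3
  ρ[x/y](S) → 3
  π[x](ρ[x/y](S)) → 3
  S → 3
  σ[b>7](S) → 2
  ρ[x/y](σ[b>7](S)) → 2
  π[x](ρ[x/y](σ[b>7](S))) → 2
  (π[x](ρ[x/y](S)) ∪ π[x](ρ[x/y](σ[b>7](S)))) → 5
E2 stepwise |·|:
  S → 3
  ρ[x/y](S) → 3
  π[x](ρ[x/y](S)) → 3
  S → 3
  σ[b>7](S) → 2
  ρ[x/y](σ[b>7](S)) → 2
  π[x](ρ[x/y](σ[b>7](S))) → 2
  (π[x](ρ[x/y](S)) − π[x](ρ[x/y](σ[b>7](S)))) → 1

E1 result:
x
p
p
s
t
t
E2 result:
x
s
Witness: ('p',) appears 2× in E1 but 0× in E2.

no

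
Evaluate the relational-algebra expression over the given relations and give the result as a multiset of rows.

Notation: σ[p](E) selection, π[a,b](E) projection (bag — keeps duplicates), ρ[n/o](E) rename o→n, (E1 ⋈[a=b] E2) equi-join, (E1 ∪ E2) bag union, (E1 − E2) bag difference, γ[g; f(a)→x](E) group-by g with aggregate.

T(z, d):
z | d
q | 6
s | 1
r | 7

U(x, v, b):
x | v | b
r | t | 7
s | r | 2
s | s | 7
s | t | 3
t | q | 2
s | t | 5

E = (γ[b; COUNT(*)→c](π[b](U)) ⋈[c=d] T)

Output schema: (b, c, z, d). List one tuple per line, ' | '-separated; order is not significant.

Per-node cardinality:
  U → 6
  π[b](U) → 6
  γ[b; COUNT(*)→c](π[b](U)) → 4
  T → 3
  (γ[b; COUNT(*)→c](π[b](U)) ⋈[c=d] T) → 2

== RESULT ==
b | c | z | d
3 | 1 | s | 1
5 | 1 | s | 1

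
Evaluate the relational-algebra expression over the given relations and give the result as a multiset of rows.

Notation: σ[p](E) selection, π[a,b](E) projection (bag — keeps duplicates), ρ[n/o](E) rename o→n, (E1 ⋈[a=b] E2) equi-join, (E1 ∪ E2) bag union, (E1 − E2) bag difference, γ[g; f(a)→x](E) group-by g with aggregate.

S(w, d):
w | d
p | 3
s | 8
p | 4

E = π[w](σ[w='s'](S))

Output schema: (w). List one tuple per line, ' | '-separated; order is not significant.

Per-node cardinality:
  S → 3
  σ[w='s'](S) → 1
  π[w](σ[w='s'](S)) → 1

== RESULT ==
w
s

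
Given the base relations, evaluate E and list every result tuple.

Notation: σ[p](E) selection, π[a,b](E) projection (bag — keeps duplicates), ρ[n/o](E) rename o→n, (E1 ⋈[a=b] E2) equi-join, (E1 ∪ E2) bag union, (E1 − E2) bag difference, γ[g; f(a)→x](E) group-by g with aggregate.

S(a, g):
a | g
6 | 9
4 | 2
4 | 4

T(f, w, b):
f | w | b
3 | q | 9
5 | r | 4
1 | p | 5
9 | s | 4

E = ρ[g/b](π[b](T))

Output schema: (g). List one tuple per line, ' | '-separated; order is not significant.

Per-node cardinality:
  T → 4
  π[b](T) → 4
  ρ[g/b](π[b](T)) → 4

== RESULT ==
g
4
4
5
9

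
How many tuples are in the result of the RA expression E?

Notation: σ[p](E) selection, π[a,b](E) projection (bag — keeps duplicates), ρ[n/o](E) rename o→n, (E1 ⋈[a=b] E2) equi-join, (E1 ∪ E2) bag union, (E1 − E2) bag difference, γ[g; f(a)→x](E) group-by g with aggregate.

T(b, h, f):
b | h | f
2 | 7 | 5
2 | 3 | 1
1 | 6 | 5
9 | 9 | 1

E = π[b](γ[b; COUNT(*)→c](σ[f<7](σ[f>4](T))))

Stepwise |·|:
  T → 4
  σ[f>4](T) → 2
  σ[f<7](σ[f>4](T)) → 2
  γ[b; COUNT(*)→c](σ[f<7](σ[f>4](T))) → 2
  π[b](γ[b; COUNT(*)→c](σ[f<7](σ[f>4](T)))) → 2

|E| = 2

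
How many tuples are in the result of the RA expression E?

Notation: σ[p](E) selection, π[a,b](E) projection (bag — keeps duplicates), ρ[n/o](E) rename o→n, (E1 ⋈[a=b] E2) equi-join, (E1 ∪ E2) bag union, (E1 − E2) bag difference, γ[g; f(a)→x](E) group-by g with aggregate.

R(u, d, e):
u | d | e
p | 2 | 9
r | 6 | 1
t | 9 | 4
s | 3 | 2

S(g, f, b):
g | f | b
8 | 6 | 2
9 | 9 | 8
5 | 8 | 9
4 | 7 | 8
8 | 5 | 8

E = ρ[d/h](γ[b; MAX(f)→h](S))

Row counts bottom-up:
  S → 5
  γ[b; MAX(f)→h](S) → 3
  ρ[d/h](γ[b; MAX(f)→h](S)) → 3

|E| = 3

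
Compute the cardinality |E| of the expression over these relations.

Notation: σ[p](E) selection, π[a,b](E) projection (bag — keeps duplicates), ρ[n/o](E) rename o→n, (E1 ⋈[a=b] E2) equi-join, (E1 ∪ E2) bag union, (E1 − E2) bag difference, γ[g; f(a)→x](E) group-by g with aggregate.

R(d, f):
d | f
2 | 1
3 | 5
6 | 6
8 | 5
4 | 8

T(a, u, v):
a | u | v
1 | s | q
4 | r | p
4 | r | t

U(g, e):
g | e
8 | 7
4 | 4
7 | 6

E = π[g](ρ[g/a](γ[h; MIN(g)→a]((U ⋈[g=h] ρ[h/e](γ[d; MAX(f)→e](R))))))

Stepwise |·|:
  U → 3
  R → 5
  γ[d; MAX(f)→e](R) → 5
  ρ[h/e](γ[d; MAX(f)→e](R)) → 5
  (U ⋈[g=h] ρ[h/e](γ[d; MAX(f)→e](R))) → 1
  γ[h; MIN(g)→a]((U ⋈[g=h] ρ[h/e](γ[d; MAX(f)→e](R)))) → 1
  ρ[g/a](γ[h; MIN(g)→a]((U ⋈[g=h] ρ[h/e](γ[d; MAX(f)→e](R))))) → 1
  π[g](ρ[g/a](γ[h; MIN(g)→a]((U ⋈[g=h] ρ[h/e](γ[d; MAX(f)→e](R)))))) → 1

|E| = 1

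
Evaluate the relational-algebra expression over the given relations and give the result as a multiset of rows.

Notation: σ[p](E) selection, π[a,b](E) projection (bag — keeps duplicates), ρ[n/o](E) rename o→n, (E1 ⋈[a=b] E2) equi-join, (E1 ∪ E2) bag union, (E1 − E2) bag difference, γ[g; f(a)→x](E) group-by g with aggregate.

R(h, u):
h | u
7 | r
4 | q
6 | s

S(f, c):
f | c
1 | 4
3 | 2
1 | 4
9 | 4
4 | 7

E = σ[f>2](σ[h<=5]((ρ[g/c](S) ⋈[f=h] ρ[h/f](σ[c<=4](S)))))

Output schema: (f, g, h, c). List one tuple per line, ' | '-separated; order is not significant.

Row counts bottom-up:
  S → 5
  ρ[g/c](S) → 5
  S → 5
  σ[c<=4](S) → 4
  ρ[h/f](σ[c<=4](S)) → 4
  (ρ[g/c](S) ⋈[f=h] ρ[h/f](σ[c<=4](S))) → 6
  σ[h<=5]((ρ[g/c](S) ⋈[f=h] ρ[h/f](σ[c<=4](S)))) → 5
  σ[f>2](σ[h<=5]((ρ[g/c](S) ⋈[f=h] ρ[h/f](σ[c<=4](S))))) → 1

== RESULT ==
f | g | h | c
3 | 2 | 3 | 2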